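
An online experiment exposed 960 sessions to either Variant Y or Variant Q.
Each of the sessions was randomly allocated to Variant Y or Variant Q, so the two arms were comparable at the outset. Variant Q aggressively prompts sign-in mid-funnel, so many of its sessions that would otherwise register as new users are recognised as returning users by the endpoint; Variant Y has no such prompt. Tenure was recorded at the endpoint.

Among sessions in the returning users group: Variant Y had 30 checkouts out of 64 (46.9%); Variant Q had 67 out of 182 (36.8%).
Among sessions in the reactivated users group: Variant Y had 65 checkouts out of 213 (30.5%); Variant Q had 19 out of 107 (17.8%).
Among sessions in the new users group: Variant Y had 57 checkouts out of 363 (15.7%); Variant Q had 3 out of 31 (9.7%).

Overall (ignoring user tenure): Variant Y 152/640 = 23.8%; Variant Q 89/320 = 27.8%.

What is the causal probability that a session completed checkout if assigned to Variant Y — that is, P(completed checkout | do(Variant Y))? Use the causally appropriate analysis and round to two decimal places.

0.24

The distribution of user tenure is itself part of what the variant does — it is an intermediate outcome. Holding it fixed would remove that part of the effect; the total effect is the pooled difference.
So P(outcome | do(Variant Y)) is just the pooled rate for Variant Y: 152/640 = 0.237.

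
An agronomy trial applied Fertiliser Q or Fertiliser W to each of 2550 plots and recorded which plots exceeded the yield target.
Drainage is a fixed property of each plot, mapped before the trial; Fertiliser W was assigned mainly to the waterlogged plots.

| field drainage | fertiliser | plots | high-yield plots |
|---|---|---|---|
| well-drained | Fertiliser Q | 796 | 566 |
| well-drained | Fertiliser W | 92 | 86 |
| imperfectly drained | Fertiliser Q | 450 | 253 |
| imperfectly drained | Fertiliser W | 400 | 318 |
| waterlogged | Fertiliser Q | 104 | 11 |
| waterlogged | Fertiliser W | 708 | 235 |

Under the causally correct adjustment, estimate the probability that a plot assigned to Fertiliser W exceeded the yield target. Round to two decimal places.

Since field drainage is a pre-existing factor (not a product of the fertiliser) and it affects the outcome on its own, it is a confounder. The stratified rates, not the pooled rate, identify the causal effect.
Standardising Fertiliser W to the population field drainage mix: 0.348·86/92 + 0.333·318/400 + 0.318·235/708 = 0.696.

0.70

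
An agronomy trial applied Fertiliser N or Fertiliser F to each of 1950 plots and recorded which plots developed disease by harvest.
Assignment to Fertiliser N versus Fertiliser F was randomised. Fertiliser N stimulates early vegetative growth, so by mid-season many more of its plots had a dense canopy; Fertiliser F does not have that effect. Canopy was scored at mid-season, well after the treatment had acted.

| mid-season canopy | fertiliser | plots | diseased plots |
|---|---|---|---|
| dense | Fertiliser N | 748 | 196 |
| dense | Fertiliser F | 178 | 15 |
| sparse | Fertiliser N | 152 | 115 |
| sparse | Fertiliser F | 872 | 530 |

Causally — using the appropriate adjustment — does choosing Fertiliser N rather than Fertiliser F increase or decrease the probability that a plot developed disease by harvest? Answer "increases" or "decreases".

decreases

Mid-season canopy lies on the pathway fertiliser → mid-season canopy → outcome, so adjusting for it blocks the indirect effect. For the total causal effect of fertiliser, use the unadjusted pooled rates.
Pooled: Fertiliser N 34.6% vs Fertiliser F 51.9%; Fertiliser N is lower overall.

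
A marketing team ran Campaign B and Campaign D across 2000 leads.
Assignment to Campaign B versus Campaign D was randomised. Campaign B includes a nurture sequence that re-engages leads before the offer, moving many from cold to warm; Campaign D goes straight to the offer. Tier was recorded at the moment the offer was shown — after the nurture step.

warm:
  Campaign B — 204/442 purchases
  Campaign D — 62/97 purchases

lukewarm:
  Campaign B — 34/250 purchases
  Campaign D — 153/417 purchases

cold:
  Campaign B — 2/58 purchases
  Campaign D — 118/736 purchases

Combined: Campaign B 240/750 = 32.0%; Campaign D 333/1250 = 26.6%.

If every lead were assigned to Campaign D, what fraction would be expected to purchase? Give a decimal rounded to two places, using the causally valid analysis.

0.27

The engagement tier-specific comparison favours Campaign D throughout, but the pooled figures favour Campaign B. The question is whether to condition on engagement tier.
Because the campaign influences engagement tier, engagement tier is a post-treatment mediator, not a confounder. Stratifying on it would bias the estimate; the causal effect is the crude pooled difference.
So P(outcome | do(Campaign D)) is just the pooled rate for Campaign D: 333/1250 = 0.266.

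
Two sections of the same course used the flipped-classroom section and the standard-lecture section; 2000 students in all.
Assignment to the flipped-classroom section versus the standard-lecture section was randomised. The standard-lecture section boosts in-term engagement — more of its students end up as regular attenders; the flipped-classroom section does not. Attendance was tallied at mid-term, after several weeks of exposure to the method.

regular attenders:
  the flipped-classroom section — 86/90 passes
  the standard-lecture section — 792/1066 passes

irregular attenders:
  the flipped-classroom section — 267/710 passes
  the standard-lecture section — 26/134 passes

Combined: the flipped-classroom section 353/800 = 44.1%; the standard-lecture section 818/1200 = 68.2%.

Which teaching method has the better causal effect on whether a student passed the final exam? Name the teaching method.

the standard-lecture section

Mid-term attendance is downstream of the teaching method. One should not condition on a consequence of treatment, so the overall rates are the right comparison.
Pooled: the flipped-classroom section 44.1% vs the standard-lecture section 68.2%; the standard-lecture section is higher overall.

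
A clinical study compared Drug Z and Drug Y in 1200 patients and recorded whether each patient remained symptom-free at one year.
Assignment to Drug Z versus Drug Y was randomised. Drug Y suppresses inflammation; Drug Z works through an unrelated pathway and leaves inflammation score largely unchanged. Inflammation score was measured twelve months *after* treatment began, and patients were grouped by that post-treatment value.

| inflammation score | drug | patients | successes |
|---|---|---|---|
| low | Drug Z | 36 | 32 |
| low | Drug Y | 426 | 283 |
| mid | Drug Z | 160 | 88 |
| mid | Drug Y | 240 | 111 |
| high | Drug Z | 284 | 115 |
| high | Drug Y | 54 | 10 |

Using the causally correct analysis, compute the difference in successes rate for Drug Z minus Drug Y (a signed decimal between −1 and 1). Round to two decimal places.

Inflammation score lies on the pathway drug → inflammation score → outcome, so adjusting for it blocks the indirect effect. For the total causal effect of drug, use the unadjusted pooled rates.
The causal difference is the pooled difference: 0.490 − 0.561 = -0.072.

-0.07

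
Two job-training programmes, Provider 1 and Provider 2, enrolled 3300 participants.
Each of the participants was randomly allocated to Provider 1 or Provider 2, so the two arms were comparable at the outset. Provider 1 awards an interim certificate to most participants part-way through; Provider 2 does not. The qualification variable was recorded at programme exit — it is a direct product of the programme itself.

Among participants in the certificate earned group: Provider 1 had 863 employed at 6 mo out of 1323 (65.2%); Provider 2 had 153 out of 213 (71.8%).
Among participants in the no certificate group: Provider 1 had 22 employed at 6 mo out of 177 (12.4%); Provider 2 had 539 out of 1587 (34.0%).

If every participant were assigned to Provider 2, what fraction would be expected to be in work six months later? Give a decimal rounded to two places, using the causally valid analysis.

0.38

Qualification attained during the programme is downstream of the programme. One should not condition on a consequence of treatment, so the overall rates are the right comparison.
So P(outcome | do(Provider 2)) is just the pooled rate for Provider 2: 692/1800 = 0.384.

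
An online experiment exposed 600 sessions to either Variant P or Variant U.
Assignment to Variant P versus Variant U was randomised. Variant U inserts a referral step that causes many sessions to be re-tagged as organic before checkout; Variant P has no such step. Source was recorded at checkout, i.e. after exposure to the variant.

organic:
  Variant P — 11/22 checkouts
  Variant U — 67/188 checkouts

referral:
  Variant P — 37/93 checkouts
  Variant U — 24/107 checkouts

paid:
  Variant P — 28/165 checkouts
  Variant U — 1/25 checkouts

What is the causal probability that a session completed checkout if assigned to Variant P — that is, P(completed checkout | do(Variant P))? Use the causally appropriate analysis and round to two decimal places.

0.27

The traffic source-specific comparison favours Variant P throughout, but the pooled figures favour Variant U. The question is whether to condition on traffic source.
The distribution of traffic source is itself part of what the variant does — it is an intermediate outcome. Holding it fixed would remove that part of the effect; the total effect is the pooled difference.
So P(outcome | do(Variant P)) is just the pooled rate for Variant P: 76/280 = 0.271.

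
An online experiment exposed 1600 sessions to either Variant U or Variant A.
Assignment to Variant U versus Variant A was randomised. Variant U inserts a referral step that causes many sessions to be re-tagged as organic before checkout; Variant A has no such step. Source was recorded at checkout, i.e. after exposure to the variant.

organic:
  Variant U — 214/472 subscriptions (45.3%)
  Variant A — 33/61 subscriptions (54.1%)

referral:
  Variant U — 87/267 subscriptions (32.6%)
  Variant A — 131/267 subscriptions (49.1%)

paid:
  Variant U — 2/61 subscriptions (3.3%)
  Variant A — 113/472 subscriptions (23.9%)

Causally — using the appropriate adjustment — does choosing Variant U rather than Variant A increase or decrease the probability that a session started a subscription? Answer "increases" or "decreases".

Within every traffic source level Variant A has the higher rate, yet pooled Variant U does — Simpson's reversal.
Traffic source is downstream of the variant. One should not condition on a consequence of treatment, so the overall rates are the right comparison.
Pooled: Variant U 37.9% vs Variant A 34.6%; Variant U is higher overall.

increases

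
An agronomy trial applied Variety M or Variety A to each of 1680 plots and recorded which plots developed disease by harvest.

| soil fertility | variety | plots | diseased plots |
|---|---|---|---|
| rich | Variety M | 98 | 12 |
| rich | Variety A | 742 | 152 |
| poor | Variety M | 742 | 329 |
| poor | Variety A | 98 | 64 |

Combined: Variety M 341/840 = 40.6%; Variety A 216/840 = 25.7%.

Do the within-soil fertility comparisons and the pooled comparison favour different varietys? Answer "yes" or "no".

yes

Within each soil fertility level (rich 12.2% vs 20.5%; poor 44.3% vs 65.3%), Variety M has the lower rate every time. Pooled: 40.6% vs 25.7% — Variety A has the lower rate overall. The two comparisons disagree.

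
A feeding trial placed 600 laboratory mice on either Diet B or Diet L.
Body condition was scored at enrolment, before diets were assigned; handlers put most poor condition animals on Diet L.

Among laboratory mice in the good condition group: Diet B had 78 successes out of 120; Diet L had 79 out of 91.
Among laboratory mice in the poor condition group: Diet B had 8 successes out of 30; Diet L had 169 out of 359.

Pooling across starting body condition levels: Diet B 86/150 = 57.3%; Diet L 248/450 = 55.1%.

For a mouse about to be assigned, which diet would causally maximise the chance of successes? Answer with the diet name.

The imbalance in starting body condition arose from how laboratory mice were allocated, not from anything the diet did; and starting body condition independently affects the outcome. The pooled gap is confounded — condition on starting body condition.
Within each level — good condition: 65.0% vs 86.8%; poor condition: 26.7% vs 47.1% — Diet L is higher every time.

Diet L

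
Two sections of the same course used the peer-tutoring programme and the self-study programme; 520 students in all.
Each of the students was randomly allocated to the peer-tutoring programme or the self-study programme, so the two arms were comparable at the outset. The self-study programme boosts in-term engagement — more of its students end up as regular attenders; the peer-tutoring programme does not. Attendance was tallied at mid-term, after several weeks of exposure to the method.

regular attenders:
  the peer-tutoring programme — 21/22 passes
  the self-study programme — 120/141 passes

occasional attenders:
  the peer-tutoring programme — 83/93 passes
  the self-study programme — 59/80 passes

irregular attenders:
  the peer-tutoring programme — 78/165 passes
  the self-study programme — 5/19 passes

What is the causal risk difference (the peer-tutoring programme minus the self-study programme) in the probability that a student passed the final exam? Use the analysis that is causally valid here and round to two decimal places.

The mid-term attendance-specific comparison favours the peer-tutoring programme throughout, but the pooled figures favour the self-study programme. The question is whether to condition on mid-term attendance.
Mid-term attendance lies on the pathway teaching method → mid-term attendance → outcome, so adjusting for it blocks the indirect effect. For the total causal effect of teaching method, use the unadjusted pooled rates.
The causal difference is the pooled difference: 0.650 − 0.767 = -0.117.

-0.12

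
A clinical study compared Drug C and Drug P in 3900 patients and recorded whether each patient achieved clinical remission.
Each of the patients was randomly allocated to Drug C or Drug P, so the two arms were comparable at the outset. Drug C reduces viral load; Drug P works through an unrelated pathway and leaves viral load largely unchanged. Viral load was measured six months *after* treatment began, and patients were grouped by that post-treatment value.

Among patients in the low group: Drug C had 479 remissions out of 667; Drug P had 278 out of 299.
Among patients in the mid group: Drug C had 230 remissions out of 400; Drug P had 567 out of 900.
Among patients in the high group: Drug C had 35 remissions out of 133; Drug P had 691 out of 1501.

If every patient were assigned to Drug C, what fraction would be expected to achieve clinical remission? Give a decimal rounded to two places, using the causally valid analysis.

Drug P is higher inside every viral load stratum but Drug C is higher in aggregate. Whether to stratify depends on how viral load relates to the drug.
Viral load is recorded after the drug and is itself shifted by it — it sits on the causal path from drug to outcome. Conditioning on a mediator would strip out part of the effect we want; the pooled comparison gives the total causal effect.
So P(outcome | do(Drug C)) is just the pooled rate for Drug C: 744/1200 = 0.620.

0.62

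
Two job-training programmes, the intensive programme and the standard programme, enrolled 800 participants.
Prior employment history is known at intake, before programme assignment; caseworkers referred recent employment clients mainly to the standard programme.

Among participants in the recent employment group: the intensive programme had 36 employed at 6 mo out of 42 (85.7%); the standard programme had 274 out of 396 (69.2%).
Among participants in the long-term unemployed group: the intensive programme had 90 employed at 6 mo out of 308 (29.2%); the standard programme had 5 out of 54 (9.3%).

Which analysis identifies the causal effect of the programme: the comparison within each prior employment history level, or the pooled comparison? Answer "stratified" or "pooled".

the intensive programme is higher inside every prior employment history stratum but the standard programme is higher in aggregate. Whether to stratify depends on how prior employment history relates to the programme.
Since prior employment history is a pre-existing factor (not a product of the programme) and it affects the outcome on its own, it is a confounder. The stratified rates, not the pooled rate, identify the causal effect.
Within each level — recent employment: 85.7% vs 69.2%; long-term unemployed: 29.2% vs 9.3% — the intensive programme is higher every time.

stratified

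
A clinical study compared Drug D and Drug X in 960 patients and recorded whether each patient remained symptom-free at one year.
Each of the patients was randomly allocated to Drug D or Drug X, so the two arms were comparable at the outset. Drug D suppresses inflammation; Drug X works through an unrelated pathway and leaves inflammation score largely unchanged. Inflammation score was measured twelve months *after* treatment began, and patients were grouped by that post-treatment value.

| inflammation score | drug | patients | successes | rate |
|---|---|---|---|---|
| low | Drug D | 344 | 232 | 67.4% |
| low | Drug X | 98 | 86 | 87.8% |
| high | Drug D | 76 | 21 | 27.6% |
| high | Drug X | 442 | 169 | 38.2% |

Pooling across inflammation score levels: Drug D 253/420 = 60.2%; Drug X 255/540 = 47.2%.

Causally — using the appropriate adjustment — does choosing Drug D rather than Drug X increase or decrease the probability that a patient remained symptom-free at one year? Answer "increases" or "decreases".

Inflammation score lies on the pathway drug → inflammation score → outcome, so adjusting for it blocks the indirect effect. For the total causal effect of drug, use the unadjusted pooled rates.
Pooled: Drug D 60.2% vs Drug X 47.2%; Drug D is higher overall.

increases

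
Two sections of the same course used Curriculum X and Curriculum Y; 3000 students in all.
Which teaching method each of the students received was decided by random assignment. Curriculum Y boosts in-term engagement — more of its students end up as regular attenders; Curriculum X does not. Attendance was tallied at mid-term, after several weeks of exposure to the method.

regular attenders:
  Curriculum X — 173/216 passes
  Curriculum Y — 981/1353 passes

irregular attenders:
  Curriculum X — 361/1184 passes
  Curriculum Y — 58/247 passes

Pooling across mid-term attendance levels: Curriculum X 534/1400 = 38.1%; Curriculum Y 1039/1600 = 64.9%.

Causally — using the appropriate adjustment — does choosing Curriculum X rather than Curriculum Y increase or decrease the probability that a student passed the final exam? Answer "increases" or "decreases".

Curriculum X is higher inside every mid-term attendance stratum but Curriculum Y is higher in aggregate. Whether to stratify depends on how mid-term attendance relates to the teaching method.
The distribution of mid-term attendance is itself part of what the teaching method does — it is an intermediate outcome. Holding it fixed would remove that part of the effect; the total effect is the pooled difference.
Pooled: Curriculum X 38.1% vs Curriculum Y 64.9%; Curriculum Y is higher overall.

decreases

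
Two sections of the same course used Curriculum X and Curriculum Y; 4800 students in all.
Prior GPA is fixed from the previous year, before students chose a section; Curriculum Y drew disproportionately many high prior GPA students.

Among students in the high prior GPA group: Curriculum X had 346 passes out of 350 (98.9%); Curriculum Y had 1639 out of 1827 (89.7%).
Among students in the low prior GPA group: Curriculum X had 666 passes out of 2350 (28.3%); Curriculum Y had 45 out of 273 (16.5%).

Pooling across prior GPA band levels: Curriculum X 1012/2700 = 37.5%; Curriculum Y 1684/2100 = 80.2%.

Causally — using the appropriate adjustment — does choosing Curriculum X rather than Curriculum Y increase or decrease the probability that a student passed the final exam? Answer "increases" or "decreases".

The prior GPA band-specific comparison favours Curriculum X throughout, but the pooled figures favour Curriculum Y. The question is whether to condition on prior GPA band.
Here prior GPA band is a common cause — it drives both which teaching method a case falls under and the outcome. The crude comparison mixes populations; the stratum-specific rates are the causally relevant ones.
Within each level — high prior GPA: 98.9% vs 89.7%; low prior GPA: 28.3% vs 16.5% — Curriculum X is higher every time.

increases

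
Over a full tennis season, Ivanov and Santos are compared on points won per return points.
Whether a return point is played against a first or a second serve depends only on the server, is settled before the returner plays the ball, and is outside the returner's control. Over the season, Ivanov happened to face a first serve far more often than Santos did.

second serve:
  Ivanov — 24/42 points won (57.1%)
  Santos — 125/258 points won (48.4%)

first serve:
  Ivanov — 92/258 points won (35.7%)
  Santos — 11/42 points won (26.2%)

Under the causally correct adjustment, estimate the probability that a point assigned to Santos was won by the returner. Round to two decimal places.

The stratified and pooled comparisons disagree (Ivanov wins within each serve type; Santos wins overall), so the answer turns on the causal role of serve type.
Serve type differs across players for reasons unrelated to any effect of the player itself, and it separately predicts the outcome — a classic confounder. We must compare within serve type levels.
Standardising Santos to the population serve type mix: 0.500·125/258 + 0.500·11/42 = 0.373.

0.37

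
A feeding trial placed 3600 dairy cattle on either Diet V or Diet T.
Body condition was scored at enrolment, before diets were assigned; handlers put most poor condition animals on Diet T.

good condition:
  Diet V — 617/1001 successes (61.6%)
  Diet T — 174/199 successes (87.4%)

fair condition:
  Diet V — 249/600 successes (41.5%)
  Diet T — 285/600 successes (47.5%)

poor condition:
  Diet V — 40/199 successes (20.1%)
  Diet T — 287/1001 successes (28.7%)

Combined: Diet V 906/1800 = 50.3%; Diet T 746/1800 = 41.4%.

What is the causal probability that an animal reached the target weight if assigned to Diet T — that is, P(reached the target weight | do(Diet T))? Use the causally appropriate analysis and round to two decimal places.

0.55

The stratified and pooled comparisons disagree (Diet T wins within each starting body condition; Diet V wins overall), so the answer turns on the causal role of starting body condition.
Since starting body condition is a pre-existing factor (not a product of the diet) and it affects the outcome on its own, it is a confounder. The stratified rates, not the pooled rate, identify the causal effect.
Standardising Diet T to the population starting body condition mix: 0.333·174/199 + 0.333·285/600 + 0.333·287/1001 = 0.545.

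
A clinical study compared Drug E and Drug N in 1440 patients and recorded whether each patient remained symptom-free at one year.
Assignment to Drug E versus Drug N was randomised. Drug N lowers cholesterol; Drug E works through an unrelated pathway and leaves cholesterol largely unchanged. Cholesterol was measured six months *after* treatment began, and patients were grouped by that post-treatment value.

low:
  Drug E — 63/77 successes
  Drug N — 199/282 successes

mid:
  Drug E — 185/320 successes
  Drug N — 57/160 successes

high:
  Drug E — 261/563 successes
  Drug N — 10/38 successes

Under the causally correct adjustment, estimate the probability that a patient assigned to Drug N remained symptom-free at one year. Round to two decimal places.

Cholesterol lies on the pathway drug → cholesterol → outcome, so adjusting for it blocks the indirect effect. For the total causal effect of drug, use the unadjusted pooled rates.
So P(outcome | do(Drug N)) is just the pooled rate for Drug N: 266/480 = 0.554.

0.55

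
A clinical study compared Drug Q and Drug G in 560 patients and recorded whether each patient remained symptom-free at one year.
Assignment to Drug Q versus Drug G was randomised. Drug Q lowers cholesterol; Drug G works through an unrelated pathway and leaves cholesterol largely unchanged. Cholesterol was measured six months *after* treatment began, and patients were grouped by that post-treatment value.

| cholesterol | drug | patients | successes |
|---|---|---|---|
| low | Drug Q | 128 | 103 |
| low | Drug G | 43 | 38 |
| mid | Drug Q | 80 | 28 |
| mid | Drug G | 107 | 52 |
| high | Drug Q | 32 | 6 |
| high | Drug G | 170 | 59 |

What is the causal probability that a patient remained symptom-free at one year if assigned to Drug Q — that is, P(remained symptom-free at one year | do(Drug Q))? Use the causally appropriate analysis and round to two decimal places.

0.57

Cholesterol lies on the pathway drug → cholesterol → outcome, so adjusting for it blocks the indirect effect. For the total causal effect of drug, use the unadjusted pooled rates.
So P(outcome | do(Drug Q)) is just the pooled rate for Drug Q: 137/240 = 0.571.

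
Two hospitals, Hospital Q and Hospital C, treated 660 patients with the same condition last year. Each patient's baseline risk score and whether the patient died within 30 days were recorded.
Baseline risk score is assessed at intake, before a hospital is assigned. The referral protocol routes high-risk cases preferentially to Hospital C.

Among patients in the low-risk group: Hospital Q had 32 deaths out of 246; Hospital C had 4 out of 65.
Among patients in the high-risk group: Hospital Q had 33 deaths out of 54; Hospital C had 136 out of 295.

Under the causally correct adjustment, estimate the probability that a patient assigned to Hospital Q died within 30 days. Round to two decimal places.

The baseline risk score-specific comparison favours Hospital C throughout, but the pooled figures favour Hospital Q. The question is whether to condition on baseline risk score.
Nothing the hospital does changes baseline risk score; the imbalance is an allocation artefact. With baseline risk score also predicting the outcome, the pooled figure is confounded, and the within-stratum comparison is the causal one.
Standardising Hospital Q to the population baseline risk score mix: 0.471·32/246 + 0.529·33/54 = 0.384.

0.38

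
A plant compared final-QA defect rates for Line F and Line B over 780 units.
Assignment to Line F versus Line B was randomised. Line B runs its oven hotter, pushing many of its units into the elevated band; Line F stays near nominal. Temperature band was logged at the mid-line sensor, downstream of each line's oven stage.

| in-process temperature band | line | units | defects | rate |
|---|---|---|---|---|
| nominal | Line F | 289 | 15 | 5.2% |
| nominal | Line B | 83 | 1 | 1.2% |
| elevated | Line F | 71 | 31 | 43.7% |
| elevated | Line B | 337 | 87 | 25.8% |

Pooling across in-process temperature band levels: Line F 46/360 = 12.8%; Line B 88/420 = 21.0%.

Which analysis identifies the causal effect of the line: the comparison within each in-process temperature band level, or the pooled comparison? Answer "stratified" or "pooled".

Line B is lower inside every in-process temperature band stratum but Line F is lower in aggregate. Whether to stratify depends on how in-process temperature band relates to the line.
In-process temperature band is recorded after the line and is itself shifted by it — it sits on the causal path from line to outcome. Conditioning on a mediator would strip out part of the effect we want; the pooled comparison gives the total causal effect.
Pooled: Line F 12.8% vs Line B 21.0%; Line F is lower overall.

pooled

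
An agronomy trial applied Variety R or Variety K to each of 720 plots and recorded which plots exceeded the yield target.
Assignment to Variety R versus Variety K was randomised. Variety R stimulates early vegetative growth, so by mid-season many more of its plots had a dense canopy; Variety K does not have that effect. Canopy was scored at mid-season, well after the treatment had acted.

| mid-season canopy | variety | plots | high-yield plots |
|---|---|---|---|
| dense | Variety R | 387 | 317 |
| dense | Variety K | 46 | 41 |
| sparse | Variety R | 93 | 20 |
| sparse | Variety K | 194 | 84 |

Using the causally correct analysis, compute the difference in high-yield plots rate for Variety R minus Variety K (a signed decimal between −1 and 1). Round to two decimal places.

+0.18

The mid-season canopy-specific comparison favours Variety K throughout, but the pooled figures favour Variety R. The question is whether to condition on mid-season canopy.
Mid-season canopy lies on the pathway variety → mid-season canopy → outcome, so adjusting for it blocks the indirect effect. For the total causal effect of variety, use the unadjusted pooled rates.
The causal difference is the pooled difference: 0.702 − 0.521 = +0.181.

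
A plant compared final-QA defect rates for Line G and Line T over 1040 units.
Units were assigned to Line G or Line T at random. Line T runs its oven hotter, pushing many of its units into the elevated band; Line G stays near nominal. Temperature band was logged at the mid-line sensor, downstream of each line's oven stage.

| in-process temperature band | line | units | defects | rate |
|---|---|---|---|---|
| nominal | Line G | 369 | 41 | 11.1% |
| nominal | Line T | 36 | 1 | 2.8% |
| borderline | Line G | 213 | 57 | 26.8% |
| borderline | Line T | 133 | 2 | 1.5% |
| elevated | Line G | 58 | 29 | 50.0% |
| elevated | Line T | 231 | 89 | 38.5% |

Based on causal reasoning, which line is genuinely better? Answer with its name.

Line G

In-process temperature band here is a post-treatment variable shaped by the line; conditioning on it would introduce bias rather than remove it. The overall comparison is the causal one.
Pooled: Line G 19.8% vs Line T 23.0%; Line G is lower overall.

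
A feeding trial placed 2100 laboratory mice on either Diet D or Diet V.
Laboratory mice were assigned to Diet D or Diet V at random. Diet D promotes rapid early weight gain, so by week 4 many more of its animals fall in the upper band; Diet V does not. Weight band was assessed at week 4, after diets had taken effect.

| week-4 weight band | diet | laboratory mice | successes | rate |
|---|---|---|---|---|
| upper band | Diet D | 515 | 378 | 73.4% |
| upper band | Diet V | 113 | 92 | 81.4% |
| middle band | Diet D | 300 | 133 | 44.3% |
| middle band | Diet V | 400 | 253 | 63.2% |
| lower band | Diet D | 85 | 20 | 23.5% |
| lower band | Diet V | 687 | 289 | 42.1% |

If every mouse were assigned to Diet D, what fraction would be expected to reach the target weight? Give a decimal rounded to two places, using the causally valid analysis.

0.59

Within every week-4 weight band level Diet V has the higher rate, yet pooled Diet D does — Simpson's reversal.
The distribution of week-4 weight band is itself part of what the diet does — it is an intermediate outcome. Holding it fixed would remove that part of the effect; the total effect is the pooled difference.
So P(outcome | do(Diet D)) is just the pooled rate for Diet D: 531/900 = 0.590.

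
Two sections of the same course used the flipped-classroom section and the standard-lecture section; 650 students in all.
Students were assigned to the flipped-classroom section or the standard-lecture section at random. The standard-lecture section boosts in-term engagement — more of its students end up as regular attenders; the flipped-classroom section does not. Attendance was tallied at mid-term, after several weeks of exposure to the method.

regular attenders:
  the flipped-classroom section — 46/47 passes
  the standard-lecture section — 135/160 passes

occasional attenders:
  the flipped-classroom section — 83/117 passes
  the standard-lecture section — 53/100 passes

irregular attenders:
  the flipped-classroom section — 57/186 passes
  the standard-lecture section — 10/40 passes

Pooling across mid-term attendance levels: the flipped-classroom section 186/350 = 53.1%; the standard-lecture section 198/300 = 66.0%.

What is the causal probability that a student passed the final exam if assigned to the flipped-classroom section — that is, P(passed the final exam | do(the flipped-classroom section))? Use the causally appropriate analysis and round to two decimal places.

Within every mid-term attendance level the flipped-classroom section has the higher rate, yet pooled the standard-lecture section does — Simpson's reversal.
The distribution of mid-term attendance is itself part of what the teaching method does — it is an intermediate outcome. Holding it fixed would remove that part of the effect; the total effect is the pooled difference.
So P(outcome | do(the flipped-classroom section)) is just the pooled rate for the flipped-classroom section: 186/350 = 0.531.

0.53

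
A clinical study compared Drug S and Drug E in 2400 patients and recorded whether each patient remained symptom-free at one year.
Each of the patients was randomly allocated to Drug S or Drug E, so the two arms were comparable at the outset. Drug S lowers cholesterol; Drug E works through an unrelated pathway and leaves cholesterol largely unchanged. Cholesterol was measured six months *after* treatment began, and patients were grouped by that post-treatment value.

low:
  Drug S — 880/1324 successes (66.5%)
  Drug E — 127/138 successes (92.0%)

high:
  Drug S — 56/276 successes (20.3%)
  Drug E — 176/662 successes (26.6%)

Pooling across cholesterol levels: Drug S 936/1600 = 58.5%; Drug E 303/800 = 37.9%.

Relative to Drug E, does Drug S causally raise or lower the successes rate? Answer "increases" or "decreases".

increases

The distribution of cholesterol is itself part of what the drug does — it is an intermediate outcome. Holding it fixed would remove that part of the effect; the total effect is the pooled difference.
Pooled: Drug S 58.5% vs Drug E 37.9%; Drug S is higher overall.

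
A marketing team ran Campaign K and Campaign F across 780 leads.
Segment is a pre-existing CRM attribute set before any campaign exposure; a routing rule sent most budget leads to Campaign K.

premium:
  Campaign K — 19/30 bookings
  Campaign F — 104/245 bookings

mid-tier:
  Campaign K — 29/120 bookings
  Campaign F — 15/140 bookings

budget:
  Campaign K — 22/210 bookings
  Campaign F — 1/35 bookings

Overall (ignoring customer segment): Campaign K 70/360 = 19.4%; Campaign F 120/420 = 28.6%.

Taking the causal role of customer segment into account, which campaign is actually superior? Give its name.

Campaign K

Customer segment is set before the campaign has any effect — it is not caused by the campaign — and it independently drives the outcome. That makes it a confounder, so the causal comparison is within customer segment levels.
Within each level — premium: 63.3% vs 42.4%; mid-tier: 24.2% vs 10.7%; budget: 10.5% vs 2.9% — Campaign K is higher every time.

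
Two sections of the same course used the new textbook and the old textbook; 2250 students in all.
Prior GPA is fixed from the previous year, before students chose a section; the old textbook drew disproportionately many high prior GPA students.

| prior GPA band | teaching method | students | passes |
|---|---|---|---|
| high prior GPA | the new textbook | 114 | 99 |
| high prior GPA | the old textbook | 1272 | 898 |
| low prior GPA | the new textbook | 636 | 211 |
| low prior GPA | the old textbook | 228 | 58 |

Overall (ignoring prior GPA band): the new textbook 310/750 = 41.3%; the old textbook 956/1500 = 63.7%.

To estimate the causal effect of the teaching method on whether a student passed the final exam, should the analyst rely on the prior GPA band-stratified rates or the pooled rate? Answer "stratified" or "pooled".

stratified

Since prior GPA band is a pre-existing factor (not a product of the teaching method) and it affects the outcome on its own, it is a confounder. The stratified rates, not the pooled rate, identify the causal effect.
Within each level — high prior GPA: 86.8% vs 70.6%; low prior GPA: 33.2% vs 25.4% — the new textbook is higher every time.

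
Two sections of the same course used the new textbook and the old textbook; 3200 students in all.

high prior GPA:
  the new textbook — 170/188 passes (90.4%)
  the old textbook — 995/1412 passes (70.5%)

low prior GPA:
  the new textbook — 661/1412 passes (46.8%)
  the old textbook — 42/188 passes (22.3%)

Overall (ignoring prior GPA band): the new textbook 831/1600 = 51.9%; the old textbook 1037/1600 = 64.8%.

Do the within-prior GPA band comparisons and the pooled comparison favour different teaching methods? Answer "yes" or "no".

yes

Within each prior GPA band level (high prior GPA 90.4% vs 70.5%; low prior GPA 46.8% vs 22.3%), the new textbook has the higher rate every time. Pooled: 51.9% vs 64.8% — the old textbook has the higher rate overall. The two comparisons disagree.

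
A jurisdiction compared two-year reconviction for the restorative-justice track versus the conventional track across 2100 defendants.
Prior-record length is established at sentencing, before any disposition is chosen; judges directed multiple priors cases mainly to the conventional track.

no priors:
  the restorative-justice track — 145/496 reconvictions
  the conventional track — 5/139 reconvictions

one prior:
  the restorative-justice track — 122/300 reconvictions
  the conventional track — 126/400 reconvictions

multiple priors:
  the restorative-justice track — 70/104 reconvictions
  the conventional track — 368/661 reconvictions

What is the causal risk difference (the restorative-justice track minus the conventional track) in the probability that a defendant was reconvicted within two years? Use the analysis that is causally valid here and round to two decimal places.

The prior-record length-specific comparison favours the conventional track throughout, but the pooled figures favour the restorative-justice track. The question is whether to condition on prior-record length.
Prior-record length satisfies the back-door criterion: it is not a descendant of the disposition, and it blocks the spurious path from disposition to outcome. Adjusting for it (i.e., using the within-prior-record length rates) gives the causal effect.
Adjusting over the population distribution of prior-record length: 0.302·(0.292−0.036) + 0.333·(0.407−0.315) + 0.364·(0.673−0.557) = +0.150.

+0.15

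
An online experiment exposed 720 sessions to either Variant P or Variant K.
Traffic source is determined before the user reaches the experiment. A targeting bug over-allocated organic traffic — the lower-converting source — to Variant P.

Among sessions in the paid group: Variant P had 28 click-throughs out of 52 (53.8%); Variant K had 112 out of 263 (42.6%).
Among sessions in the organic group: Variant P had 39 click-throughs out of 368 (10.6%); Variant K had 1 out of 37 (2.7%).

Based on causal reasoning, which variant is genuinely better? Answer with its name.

Variant P

The traffic source-specific comparison favours Variant P throughout, but the pooled figures favour Variant K. The question is whether to condition on traffic source.
The imbalance in traffic source arose from how sessions were allocated, not from anything the variant did; and traffic source independently affects the outcome. The pooled gap is confounded — condition on traffic source.
Within each level — paid: 53.8% vs 42.6%; organic: 10.6% vs 2.7% — Variant P is higher every time.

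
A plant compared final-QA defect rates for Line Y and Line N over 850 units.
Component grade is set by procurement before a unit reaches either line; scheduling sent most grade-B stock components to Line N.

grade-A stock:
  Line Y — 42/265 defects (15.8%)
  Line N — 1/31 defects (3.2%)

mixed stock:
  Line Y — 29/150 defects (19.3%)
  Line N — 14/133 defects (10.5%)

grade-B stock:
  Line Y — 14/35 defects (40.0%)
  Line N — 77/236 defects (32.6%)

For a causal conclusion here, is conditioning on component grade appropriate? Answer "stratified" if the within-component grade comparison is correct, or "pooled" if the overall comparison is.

stratified

Since component grade is a pre-existing factor (not a product of the line) and it affects the outcome on its own, it is a confounder. The stratified rates, not the pooled rate, identify the causal effect.
Within each level — grade-A stock: 15.8% vs 3.2%; mixed stock: 19.3% vs 10.5%; grade-B stock: 40.0% vs 32.6% — Line N is lower every time.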